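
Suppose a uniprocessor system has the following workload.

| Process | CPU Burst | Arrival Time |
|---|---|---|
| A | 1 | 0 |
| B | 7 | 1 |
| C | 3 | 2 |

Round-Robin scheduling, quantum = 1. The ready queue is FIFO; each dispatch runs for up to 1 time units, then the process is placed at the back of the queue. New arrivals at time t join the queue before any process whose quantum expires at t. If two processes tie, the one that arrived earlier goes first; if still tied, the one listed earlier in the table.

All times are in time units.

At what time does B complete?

Gantt: | A 0-1 | B 1-2 | C 2-3 | B 3-4 | C 4-5 | B 5-6 | C 6-7 | B 7-11 |
Completion: A=1  B=11  C=7
Turnaround (C−A): A=1  B=10  C=5

11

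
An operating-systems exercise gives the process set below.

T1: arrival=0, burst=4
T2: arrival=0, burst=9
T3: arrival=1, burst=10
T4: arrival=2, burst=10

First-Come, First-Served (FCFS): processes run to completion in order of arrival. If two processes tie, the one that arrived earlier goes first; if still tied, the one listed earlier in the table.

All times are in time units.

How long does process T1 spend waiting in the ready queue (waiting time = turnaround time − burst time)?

Schedule: | T1 0-4 | T2 4-13 | T3 13-23 | T4 23-33 |
Completion: T1=4  T2=13  T3=23  T4=33
Turnaround (C−A): T1=4  T2=13  T3=22  T4=31
Waiting(T1) = turnaround − burst = 4 − 4 = 0

0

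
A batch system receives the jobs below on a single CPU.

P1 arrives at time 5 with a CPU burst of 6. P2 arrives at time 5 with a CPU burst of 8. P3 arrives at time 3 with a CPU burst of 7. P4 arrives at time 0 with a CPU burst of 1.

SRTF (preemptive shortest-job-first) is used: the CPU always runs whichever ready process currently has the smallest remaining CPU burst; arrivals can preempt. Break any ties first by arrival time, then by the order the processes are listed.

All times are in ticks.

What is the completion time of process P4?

Schedule: | P4 0-1 | idle 1-3 | P3 3-10 | P1 10-16 | P2 16-24 |
Completion: P1=16  P2=24  P3=10  P4=1
Turnaround (C−A): P1=11  P2=19  P3=7  P4=1

1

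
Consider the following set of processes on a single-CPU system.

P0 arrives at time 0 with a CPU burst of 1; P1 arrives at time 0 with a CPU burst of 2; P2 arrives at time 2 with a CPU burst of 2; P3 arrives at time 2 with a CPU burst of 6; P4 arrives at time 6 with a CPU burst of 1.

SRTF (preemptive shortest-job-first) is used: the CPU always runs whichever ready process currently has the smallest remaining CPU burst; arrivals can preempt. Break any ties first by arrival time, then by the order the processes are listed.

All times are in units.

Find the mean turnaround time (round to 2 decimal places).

Gantt: | P0 0-1 | P1 1-3 | P2 3-5 | P3 5-6 | P4 6-7 | P3 7-12 |
Completion: P0=1  P1=3  P2=5  P3=12  P4=7
Turnaround times: P0=1, P1=3, P2=3, P3=10, P4=1
Average turnaround = (1+3+3+10+1) / 5 = 18/5 = 3.60

3.60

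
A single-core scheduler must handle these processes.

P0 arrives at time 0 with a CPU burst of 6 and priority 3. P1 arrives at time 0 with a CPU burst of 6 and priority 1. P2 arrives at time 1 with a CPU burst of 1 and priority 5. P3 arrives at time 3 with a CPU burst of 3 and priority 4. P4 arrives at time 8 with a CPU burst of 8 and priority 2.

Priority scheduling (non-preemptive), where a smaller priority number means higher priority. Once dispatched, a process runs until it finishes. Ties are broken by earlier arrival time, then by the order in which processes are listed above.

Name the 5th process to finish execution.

Schedule: | P1 0-6 | P0 6-12 | P4 12-20 | P3 20-23 | P2 23-24 |
Completion: P0=12  P1=6  P2=24  P3=23  P4=20
Finish order: P1 → P0 → P4 → P3 → P2

P2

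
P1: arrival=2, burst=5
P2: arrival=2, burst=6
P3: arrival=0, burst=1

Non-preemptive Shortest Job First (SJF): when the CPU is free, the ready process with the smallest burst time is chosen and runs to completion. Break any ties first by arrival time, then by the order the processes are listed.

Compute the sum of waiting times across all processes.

5

Gantt: | P3 0-1 | idle 1-2 | P1 2-7 | P2 7-13 |
Completion: P1=7  P2=13  P3=1
Turnaround (C−A): P1=5  P2=11  P3=1
Waiting = turnaround − burst: P1=0, P2=5, P3=0
Total waiting = 0 + 5 + 0 = 5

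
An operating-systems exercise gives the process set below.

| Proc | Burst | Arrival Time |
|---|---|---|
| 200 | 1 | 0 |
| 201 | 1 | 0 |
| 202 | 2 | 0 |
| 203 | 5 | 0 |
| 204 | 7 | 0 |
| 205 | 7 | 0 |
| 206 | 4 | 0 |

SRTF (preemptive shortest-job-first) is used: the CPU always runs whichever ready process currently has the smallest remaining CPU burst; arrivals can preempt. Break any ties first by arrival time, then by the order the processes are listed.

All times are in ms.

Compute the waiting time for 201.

1

Schedule: | 200 0-1 | 201 1-2 | 202 2-4 | 206 4-8 | 203 8-13 | 204 13-20 | 205 20-27 |
Completion: 200=1  201=2  202=4  203=13  204=20  205=27  206=8
Turnaround (C−A): 200=1  201=2  202=4  203=13  204=20  205=27  206=8
Waiting(201) = turnaround − burst = 2 − 1 = 1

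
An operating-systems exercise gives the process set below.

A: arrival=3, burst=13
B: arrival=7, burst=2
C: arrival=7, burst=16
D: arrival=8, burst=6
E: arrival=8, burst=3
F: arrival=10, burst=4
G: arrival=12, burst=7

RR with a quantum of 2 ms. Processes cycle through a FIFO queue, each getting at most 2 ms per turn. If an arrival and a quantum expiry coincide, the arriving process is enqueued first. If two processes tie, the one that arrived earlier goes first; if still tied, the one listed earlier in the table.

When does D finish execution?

Timeline: | idle 0-3 | A 3-7 | B 7-9 | C 9-11 | A 11-13 | D 13-15 | E 15-17 | F 17-19 | C 19-21 | G 21-23 | A 23-25 | D 25-27 | E 27-28 | F 28-30 | C 30-32 | G 32-34 | A 34-36 | D 36-38 | C 38-40 | G 40-42 | A 42-44 | C 44-46 | G 46-47 | A 47-48 | C 48-54 |
Completion: A=48  B=9  C=54  D=38  E=28  F=30  G=47
Turnaround (C−A): A=45  B=2  C=47  D=30  E=20  F=20  G=35

38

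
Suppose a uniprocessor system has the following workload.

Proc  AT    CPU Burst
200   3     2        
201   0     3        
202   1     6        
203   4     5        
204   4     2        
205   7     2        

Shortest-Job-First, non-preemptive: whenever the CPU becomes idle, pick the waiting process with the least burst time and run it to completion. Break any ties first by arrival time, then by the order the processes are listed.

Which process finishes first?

Schedule: | 201 0-3 | 200 3-5 | 204 5-7 | 205 7-9 | 203 9-14 | 202 14-20 |
Completion: 200=5  201=3  202=20  203=14  204=7  205=9
Finish order: 201 → 200 → 204 → 205 → 203 → 202

201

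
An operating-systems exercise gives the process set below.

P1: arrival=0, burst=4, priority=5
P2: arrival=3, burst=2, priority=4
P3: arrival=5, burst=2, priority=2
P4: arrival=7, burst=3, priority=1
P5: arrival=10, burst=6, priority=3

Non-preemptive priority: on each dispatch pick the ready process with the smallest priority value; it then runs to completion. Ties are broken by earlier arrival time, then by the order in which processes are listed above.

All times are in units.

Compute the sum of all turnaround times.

Schedule: | P1 0-4 | P2 4-6 | P3 6-8 | P4 8-11 | P5 11-17 |
Completion: P1=4  P2=6  P3=8  P4=11  P5=17
Turnaround (C−A): P1=4  P2=3  P3=3  P4=4  P5=7
Turnaround = completion − arrival: P1=4, P2=3, P3=3, P4=4, P5=7
Total turnaround = 4 + 3 + 3 + 4 + 7 = 21

21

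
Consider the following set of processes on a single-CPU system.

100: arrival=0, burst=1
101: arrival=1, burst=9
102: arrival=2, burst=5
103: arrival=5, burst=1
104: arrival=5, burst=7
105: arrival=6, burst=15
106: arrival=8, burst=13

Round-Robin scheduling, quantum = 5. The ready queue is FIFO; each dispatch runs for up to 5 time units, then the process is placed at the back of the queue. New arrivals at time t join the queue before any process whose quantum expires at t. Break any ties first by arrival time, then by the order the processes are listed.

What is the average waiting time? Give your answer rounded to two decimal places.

14.86

Schedule: | 100 0-1 | 101 1-6 | 102 6-11 | 103 11-12 | 104 12-17 | 105 17-22 | 101 22-26 | 106 26-31 | 104 31-33 | 105 33-38 | 106 38-43 | 105 43-48 | 106 48-51 |
Completion: 100=1  101=26  102=11  103=12  104=33  105=48  106=51
Waiting times: 100=0, 101=16, 102=4, 103=6, 104=21, 105=27, 106=30
Average waiting = (0+16+4+6+21+27+30) / 7 = 104/7 = 14.86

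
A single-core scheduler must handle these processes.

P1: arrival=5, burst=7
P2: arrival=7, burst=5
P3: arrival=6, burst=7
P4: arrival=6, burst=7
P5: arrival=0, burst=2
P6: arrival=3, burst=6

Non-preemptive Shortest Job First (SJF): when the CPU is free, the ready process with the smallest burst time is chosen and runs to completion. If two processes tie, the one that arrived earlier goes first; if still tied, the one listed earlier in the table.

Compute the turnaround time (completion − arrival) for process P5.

Schedule: | P5 0-2 | idle 2-3 | P6 3-9 | P2 9-14 | P1 14-21 | P3 21-28 | P4 28-35 |
Completion: P1=21  P2=14  P3=28  P4=35  P5=2  P6=9
Turnaround(P5) = completion − arrival = 2 − 0 = 2

2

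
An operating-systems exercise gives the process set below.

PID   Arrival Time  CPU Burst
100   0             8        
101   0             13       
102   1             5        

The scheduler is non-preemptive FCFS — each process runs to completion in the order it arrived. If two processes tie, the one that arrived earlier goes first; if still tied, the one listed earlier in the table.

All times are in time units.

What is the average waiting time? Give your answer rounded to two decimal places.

9.33

Timeline: | 100 0-8 | 101 8-21 | 102 21-26 |
Completion: 100=8  101=21  102=26
Turnaround (C−A): 100=8  101=21  102=25
Waiting times: 100=0, 101=8, 102=20
Average waiting = (0+8+20) / 3 = 28/3 = 9.33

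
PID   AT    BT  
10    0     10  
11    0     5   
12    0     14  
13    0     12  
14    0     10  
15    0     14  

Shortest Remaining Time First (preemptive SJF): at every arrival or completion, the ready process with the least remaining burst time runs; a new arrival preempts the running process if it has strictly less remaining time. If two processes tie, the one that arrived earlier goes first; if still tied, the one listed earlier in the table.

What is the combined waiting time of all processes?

133

Timeline: | 11 0-5 | 10 5-15 | 14 15-25 | 13 25-37 | 12 37-51 | 15 51-65 |
Completion: 10=15  11=5  12=51  13=37  14=25  15=65
Turnaround (C−A): 10=15  11=5  12=51  13=37  14=25  15=65
Waiting = turnaround − burst: 10=5, 11=0, 12=37, 13=25, 14=15, 15=51
Total waiting = 5 + 0 + 37 + 25 + 15 + 51 = 133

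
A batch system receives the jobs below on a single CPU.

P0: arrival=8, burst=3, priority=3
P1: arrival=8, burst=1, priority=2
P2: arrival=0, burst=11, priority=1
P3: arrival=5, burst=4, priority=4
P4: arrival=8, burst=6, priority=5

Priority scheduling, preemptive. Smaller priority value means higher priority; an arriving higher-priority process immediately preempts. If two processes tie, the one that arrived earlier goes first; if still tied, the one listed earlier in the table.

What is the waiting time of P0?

Timeline: | P2 0-11 | P1 11-12 | P0 12-15 | P3 15-19 | P4 19-25 |
Completion: P0=15  P1=12  P2=11  P3=19  P4=25
Waiting(P0) = turnaround − burst = 7 − 3 = 4

4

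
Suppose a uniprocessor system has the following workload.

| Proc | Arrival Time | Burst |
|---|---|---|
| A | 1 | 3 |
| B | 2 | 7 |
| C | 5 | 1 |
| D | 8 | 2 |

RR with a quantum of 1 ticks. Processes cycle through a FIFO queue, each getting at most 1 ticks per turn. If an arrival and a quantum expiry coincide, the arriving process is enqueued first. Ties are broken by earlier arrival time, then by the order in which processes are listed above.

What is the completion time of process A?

Timeline: | idle 0-1 | A 1-2 | B 2-3 | A 3-4 | B 4-5 | A 5-6 | C 6-7 | B 7-8 | D 8-9 | B 9-10 | D 10-11 | B 11-14 |
Completion: A=6  B=14  C=7  D=11
Turnaround (C−A): A=5  B=12  C=2  D=3

6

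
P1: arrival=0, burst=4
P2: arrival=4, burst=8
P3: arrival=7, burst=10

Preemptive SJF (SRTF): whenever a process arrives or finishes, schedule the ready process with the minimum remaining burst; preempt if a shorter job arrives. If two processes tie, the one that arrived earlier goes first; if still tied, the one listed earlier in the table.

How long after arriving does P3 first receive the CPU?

5

Timeline: | P1 0-4 | P2 4-12 | P3 12-22 |
Completion: P1=4  P2=12  P3=22
Turnaround (C−A): P1=4  P2=8  P3=15
Response(P3) = first start − arrival = 12 − 7 = 5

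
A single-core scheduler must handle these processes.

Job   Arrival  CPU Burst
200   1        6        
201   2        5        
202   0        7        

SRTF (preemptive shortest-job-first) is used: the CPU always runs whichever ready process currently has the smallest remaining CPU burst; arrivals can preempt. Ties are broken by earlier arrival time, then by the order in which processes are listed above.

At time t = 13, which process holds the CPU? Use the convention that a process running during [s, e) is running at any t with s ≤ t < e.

Schedule: | 202 0-7 | 201 7-12 | 200 12-18 |
Completion: 200=18  201=12  202=7
Turnaround (C−A): 200=17  201=10  202=7

200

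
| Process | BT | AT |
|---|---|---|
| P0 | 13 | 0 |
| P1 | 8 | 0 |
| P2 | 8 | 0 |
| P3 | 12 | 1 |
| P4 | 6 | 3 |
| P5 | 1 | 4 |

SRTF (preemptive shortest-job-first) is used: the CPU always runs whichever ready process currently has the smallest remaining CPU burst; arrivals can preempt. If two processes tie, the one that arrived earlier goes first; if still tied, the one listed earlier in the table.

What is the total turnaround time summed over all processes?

127

Schedule: | P1 0-4 | P5 4-5 | P1 5-9 | P4 9-15 | P2 15-23 | P3 23-35 | P0 35-48 |
Completion: P0=48  P1=9  P2=23  P3=35  P4=15  P5=5
Turnaround (C−A): P0=48  P1=9  P2=23  P3=34  P4=12  P5=1
Turnaround = completion − arrival: P0=48, P1=9, P2=23, P3=34, P4=12, P5=1
Total turnaround = 48 + 9 + 23 + 34 + 12 + 1 = 127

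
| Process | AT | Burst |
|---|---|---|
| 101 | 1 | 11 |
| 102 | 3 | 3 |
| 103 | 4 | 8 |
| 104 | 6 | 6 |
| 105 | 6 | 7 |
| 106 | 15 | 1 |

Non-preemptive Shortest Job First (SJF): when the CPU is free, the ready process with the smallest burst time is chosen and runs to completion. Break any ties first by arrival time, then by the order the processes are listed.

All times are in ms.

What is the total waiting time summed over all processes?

60

Timeline: | idle 0-1 | 101 1-12 | 102 12-15 | 106 15-16 | 104 16-22 | 105 22-29 | 103 29-37 |
Completion: 101=12  102=15  103=37  104=22  105=29  106=16
Waiting = turnaround − burst: 101=0, 102=9, 103=25, 104=10, 105=16, 106=0
Total waiting = 0 + 9 + 25 + 10 + 16 + 0 = 60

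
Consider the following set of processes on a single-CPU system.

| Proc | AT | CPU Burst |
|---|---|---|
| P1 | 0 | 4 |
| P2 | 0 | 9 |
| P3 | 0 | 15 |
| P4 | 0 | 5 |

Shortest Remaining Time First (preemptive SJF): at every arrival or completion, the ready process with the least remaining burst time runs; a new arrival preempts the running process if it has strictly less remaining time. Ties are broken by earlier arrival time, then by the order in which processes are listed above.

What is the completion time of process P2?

18

Schedule: | P1 0-4 | P4 4-9 | P2 9-18 | P3 18-33 |
Completion: P1=4  P2=18  P3=33  P4=9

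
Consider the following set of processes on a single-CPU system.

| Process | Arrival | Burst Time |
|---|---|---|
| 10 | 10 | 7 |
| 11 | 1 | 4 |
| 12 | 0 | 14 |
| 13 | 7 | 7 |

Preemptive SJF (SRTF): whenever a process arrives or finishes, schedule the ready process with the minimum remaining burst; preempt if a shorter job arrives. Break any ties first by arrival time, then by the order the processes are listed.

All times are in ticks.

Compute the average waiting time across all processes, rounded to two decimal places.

Schedule: | 12 0-1 | 11 1-5 | 12 5-7 | 13 7-14 | 10 14-21 | 12 21-32 |
Completion: 10=21  11=5  12=32  13=14
Turnaround (C−A): 10=11  11=4  12=32  13=7
Waiting times: 10=4, 11=0, 12=18, 13=0
Average waiting = (4+0+18+0) / 4 = 22/4 = 5.50

5.50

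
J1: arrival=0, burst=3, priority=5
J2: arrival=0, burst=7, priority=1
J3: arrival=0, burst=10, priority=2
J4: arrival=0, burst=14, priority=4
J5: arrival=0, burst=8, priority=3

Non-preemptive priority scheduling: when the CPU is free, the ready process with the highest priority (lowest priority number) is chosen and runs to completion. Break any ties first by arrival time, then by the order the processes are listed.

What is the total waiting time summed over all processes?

88

Gantt: | J2 0-7 | J3 7-17 | J5 17-25 | J4 25-39 | J1 39-42 |
Completion: J1=42  J2=7  J3=17  J4=39  J5=25
Waiting = turnaround − burst: J1=39, J2=0, J3=7, J4=25, J5=17
Total waiting = 39 + 0 + 7 + 25 + 17 = 88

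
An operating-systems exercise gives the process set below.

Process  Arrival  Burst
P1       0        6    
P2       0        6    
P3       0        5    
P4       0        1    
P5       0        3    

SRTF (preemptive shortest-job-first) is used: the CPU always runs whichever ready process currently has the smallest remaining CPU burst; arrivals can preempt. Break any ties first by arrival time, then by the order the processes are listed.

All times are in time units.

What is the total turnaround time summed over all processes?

50

Schedule: | P4 0-1 | P5 1-4 | P3 4-9 | P1 9-15 | P2 15-21 |
Completion: P1=15  P2=21  P3=9  P4=1  P5=4
Turnaround (C−A): P1=15  P2=21  P3=9  P4=1  P5=4
Turnaround = completion − arrival: P1=15, P2=21, P3=9, P4=1, P5=4
Total turnaround = 15 + 21 + 9 + 1 + 4 = 50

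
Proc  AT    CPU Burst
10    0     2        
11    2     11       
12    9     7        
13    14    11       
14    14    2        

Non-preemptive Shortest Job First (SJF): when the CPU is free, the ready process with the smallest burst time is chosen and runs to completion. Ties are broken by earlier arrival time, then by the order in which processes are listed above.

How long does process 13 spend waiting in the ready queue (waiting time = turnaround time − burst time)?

Schedule: | 10 0-2 | 11 2-13 | 12 13-20 | 14 20-22 | 13 22-33 |
Completion: 10=2  11=13  12=20  13=33  14=22
Turnaround (C−A): 10=2  11=11  12=11  13=19  14=8
Waiting(13) = turnaround − burst = 19 − 11 = 8

8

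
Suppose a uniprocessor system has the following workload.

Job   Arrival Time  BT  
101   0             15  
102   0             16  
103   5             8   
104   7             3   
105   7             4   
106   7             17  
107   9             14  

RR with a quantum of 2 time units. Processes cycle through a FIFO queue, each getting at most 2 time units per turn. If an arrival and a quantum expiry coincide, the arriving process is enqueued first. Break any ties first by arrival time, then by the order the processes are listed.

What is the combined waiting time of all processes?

274

Schedule: | 101 0-2 | 102 2-4 | 101 4-6 | 102 6-8 | 103 8-10 | 101 10-12 | 104 12-14 | 105 14-16 | 106 16-18 | 102 18-20 | 107 20-22 | 103 22-24 | 101 24-26 | 104 26-27 | 105 27-29 | 106 29-31 | 102 31-33 | 107 33-35 | 103 35-37 | 101 37-39 | 106 39-41 | 102 41-43 | 107 43-45 | 103 45-47 | 101 47-49 | 106 49-51 | 102 51-53 | 107 53-55 | 101 55-57 | 106 57-59 | 102 59-61 | 107 61-63 | 101 63-64 | 106 64-66 | 102 66-68 | 107 68-70 | 106 70-72 | 107 72-74 | 106 74-77 |
Completion: 101=64  102=68  103=47  104=27  105=29  106=77  107=74
Turnaround (C−A): 101=64  102=68  103=42  104=20  105=22  106=70  107=65
Waiting = turnaround − burst: 101=49, 102=52, 103=34, 104=17, 105=18, 106=53, 107=51
Total waiting = 49 + 52 + 34 + 17 + 18 + 53 + 51 = 274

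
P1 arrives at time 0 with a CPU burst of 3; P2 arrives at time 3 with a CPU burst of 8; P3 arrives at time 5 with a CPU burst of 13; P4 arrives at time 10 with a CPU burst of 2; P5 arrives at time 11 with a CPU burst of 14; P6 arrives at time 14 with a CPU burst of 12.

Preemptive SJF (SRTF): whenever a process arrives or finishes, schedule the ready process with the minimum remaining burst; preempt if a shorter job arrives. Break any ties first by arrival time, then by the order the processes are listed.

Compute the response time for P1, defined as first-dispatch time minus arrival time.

Timeline: | P1 0-3 | P2 3-11 | P4 11-13 | P3 13-26 | P6 26-38 | P5 38-52 |
Completion: P1=3  P2=11  P3=26  P4=13  P5=52  P6=38
Response(P1) = first start − arrival = 0 − 0 = 0

0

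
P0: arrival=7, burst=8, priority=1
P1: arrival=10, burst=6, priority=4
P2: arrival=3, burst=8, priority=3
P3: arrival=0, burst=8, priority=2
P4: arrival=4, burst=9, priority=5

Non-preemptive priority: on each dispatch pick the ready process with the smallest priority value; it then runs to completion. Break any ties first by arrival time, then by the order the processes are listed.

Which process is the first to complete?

P3

Gantt: | P3 0-8 | P0 8-16 | P2 16-24 | P1 24-30 | P4 30-39 |
Completion: P0=16  P1=30  P2=24  P3=8  P4=39
Turnaround (C−A): P0=9  P1=20  P2=21  P3=8  P4=35
Finish order: P3 → P0 → P2 → P1 → P4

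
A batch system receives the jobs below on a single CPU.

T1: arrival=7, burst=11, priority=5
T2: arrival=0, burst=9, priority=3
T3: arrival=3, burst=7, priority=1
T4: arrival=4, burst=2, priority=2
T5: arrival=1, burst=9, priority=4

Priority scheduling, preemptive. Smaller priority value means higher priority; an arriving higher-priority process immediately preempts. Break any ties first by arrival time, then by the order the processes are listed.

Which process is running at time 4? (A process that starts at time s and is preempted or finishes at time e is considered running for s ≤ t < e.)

Timeline: | T2 0-3 | T3 3-10 | T4 10-12 | T2 12-18 | T5 18-27 | T1 27-38 |
Completion: T1=38  T2=18  T3=10  T4=12  T5=27

T3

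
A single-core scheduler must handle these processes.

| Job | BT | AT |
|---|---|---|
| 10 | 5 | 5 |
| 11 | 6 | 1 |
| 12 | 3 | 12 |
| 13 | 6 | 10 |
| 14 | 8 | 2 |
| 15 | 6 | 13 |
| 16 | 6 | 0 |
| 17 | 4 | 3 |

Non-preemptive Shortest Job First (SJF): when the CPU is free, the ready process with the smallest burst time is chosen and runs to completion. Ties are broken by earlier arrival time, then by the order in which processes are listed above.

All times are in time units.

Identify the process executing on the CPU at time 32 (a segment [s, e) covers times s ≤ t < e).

15

Schedule: | 16 0-6 | 17 6-10 | 10 10-15 | 12 15-18 | 11 18-24 | 13 24-30 | 15 30-36 | 14 36-44 |
Completion: 10=15  11=24  12=18  13=30  14=44  15=36  16=6  17=10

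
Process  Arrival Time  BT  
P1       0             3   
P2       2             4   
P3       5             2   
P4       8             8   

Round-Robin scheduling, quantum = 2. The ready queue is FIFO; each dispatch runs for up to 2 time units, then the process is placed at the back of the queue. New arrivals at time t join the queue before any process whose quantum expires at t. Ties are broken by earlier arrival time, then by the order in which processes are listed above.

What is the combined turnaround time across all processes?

Schedule: | P1 0-2 | P2 2-4 | P1 4-5 | P2 5-7 | P3 7-9 | P4 9-17 |
Completion: P1=5  P2=7  P3=9  P4=17
Turnaround = completion − arrival: P1=5, P2=5, P3=4, P4=9
Total turnaround = 5 + 5 + 4 + 9 = 23

23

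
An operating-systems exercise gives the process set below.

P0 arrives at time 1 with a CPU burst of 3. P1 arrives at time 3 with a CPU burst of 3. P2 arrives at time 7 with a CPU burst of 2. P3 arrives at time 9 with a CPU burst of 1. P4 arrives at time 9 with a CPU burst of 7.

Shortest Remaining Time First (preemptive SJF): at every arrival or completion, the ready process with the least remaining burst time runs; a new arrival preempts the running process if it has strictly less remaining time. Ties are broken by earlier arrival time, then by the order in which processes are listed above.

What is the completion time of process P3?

Schedule: | idle 0-1 | P0 1-4 | P1 4-7 | P2 7-9 | P3 9-10 | P4 10-17 |
Completion: P0=4  P1=7  P2=9  P3=10  P4=17

10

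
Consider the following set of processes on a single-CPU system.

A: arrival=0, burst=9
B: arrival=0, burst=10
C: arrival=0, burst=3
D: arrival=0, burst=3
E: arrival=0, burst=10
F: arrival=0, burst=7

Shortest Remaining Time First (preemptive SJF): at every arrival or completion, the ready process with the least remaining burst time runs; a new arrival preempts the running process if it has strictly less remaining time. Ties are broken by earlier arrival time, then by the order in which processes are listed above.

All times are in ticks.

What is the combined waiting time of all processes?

Schedule: | C 0-3 | D 3-6 | F 6-13 | A 13-22 | B 22-32 | E 32-42 |
Completion: A=22  B=32  C=3  D=6  E=42  F=13
Turnaround (C−A): A=22  B=32  C=3  D=6  E=42  F=13
Waiting = turnaround − burst: A=13, B=22, C=0, D=3, E=32, F=6
Total waiting = 13 + 22 + 0 + 3 + 32 + 6 = 76

76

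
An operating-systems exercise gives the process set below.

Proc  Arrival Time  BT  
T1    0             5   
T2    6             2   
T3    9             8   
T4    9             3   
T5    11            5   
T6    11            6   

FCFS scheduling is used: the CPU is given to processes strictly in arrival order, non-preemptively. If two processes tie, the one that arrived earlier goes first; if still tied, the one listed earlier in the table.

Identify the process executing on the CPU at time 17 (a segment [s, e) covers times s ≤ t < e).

T4

Schedule: | T1 0-5 | idle 5-6 | T2 6-8 | idle 8-9 | T3 9-17 | T4 17-20 | T5 20-25 | T6 25-31 |
Completion: T1=5  T2=8  T3=17  T4=20  T5=25  T6=31
Turnaround (C−A): T1=5  T2=2  T3=8  T4=11  T5=14  T6=20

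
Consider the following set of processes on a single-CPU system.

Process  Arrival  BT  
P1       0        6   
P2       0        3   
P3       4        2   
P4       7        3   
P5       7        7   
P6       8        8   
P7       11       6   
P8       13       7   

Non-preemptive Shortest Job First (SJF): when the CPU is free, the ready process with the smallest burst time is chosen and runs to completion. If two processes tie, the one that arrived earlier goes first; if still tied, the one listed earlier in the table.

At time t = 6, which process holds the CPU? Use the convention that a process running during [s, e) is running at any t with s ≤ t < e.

Timeline: | P2 0-3 | P1 3-9 | P3 9-11 | P4 11-14 | P7 14-20 | P5 20-27 | P8 27-34 | P6 34-42 |
Completion: P1=9  P2=3  P3=11  P4=14  P5=27  P6=42  P7=20  P8=34

P1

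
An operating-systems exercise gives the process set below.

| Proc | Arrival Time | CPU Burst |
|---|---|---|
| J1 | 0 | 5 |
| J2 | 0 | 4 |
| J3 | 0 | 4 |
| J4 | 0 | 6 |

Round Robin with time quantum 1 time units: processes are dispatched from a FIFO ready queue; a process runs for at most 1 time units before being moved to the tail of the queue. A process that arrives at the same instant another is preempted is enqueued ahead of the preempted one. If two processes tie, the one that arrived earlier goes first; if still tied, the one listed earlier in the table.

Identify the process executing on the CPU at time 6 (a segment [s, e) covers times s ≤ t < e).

Schedule: | J1 0-1 | J2 1-2 | J3 2-3 | J4 3-4 | J1 4-5 | J2 5-6 | J3 6-7 | J4 7-8 | J1 8-9 | J2 9-10 | J3 10-11 | J4 11-12 | J1 12-13 | J2 13-14 | J3 14-15 | J4 15-16 | J1 16-17 | J4 17-19 |
Completion: J1=17  J2=14  J3=15  J4=19
Turnaround (C−A): J1=17  J2=14  J3=15  J4=19

J3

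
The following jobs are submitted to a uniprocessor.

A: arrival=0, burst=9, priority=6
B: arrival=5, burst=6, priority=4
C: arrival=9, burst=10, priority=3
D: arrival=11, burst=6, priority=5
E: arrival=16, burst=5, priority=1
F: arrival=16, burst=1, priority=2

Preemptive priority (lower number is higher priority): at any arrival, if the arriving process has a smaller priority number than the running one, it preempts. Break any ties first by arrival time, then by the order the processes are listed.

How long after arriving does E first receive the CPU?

0

Gantt: | A 0-5 | B 5-9 | C 9-16 | E 16-21 | F 21-22 | C 22-25 | B 25-27 | D 27-33 | A 33-37 |
Completion: A=37  B=27  C=25  D=33  E=21  F=22
Turnaround (C−A): A=37  B=22  C=16  D=22  E=5  F=6
Response(E) = first start − arrival = 16 − 16 = 0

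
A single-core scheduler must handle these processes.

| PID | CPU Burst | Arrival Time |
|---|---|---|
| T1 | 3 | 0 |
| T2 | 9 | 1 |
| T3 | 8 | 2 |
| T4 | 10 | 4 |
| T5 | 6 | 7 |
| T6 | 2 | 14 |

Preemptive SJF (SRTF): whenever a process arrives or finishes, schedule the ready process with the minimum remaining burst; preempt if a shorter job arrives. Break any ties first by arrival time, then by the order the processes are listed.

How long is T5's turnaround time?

Timeline: | T1 0-3 | T3 3-11 | T5 11-14 | T6 14-16 | T5 16-19 | T2 19-28 | T4 28-38 |
Completion: T1=3  T2=28  T3=11  T4=38  T5=19  T6=16
Turnaround(T5) = completion − arrival = 19 − 7 = 12

12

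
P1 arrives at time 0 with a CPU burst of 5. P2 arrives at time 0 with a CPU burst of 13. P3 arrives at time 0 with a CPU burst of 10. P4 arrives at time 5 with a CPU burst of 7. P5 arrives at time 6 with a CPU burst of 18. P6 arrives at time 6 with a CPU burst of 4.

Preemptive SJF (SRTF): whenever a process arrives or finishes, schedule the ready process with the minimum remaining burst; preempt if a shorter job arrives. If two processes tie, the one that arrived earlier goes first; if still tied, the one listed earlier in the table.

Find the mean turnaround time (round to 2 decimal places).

22.67

Timeline: | P1 0-5 | P4 5-6 | P6 6-10 | P4 10-16 | P3 16-26 | P2 26-39 | P5 39-57 |
Completion: P1=5  P2=39  P3=26  P4=16  P5=57  P6=10
Turnaround (C−A): P1=5  P2=39  P3=26  P4=11  P5=51  P6=4
Turnaround times: P1=5, P2=39, P3=26, P4=11, P5=51, P6=4
Average turnaround = (5+39+26+11+51+4) / 6 = 136/6 = 22.67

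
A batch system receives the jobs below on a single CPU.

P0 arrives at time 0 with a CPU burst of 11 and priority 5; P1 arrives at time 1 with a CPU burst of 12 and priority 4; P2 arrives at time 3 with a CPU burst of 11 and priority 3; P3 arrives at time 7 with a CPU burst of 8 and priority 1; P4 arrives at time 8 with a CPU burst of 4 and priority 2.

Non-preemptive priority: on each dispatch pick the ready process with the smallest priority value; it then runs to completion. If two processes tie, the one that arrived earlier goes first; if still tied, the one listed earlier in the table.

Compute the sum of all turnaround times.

114

Gantt: | P0 0-11 | P3 11-19 | P4 19-23 | P2 23-34 | P1 34-46 |
Completion: P0=11  P1=46  P2=34  P3=19  P4=23
Turnaround = completion − arrival: P0=11, P1=45, P2=31, P3=12, P4=15
Total turnaround = 11 + 45 + 31 + 12 + 15 = 114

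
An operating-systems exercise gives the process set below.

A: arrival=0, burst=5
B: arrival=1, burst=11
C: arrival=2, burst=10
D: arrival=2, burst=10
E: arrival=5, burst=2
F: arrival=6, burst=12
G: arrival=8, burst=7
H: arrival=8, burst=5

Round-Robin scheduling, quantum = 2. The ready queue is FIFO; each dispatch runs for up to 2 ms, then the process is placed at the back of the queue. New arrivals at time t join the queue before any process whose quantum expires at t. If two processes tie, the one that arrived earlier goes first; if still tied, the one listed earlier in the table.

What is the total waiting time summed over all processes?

Gantt: | A 0-2 | B 2-4 | C 4-6 | D 6-8 | A 8-10 | B 10-12 | E 12-14 | F 14-16 | C 16-18 | G 18-20 | H 20-22 | D 22-24 | A 24-25 | B 25-27 | F 27-29 | C 29-31 | G 31-33 | H 33-35 | D 35-37 | B 37-39 | F 39-41 | C 41-43 | G 43-45 | H 45-46 | D 46-48 | B 48-50 | F 50-52 | C 52-54 | G 54-55 | D 55-57 | B 57-58 | F 58-62 |
Completion: A=25  B=58  C=54  D=57  E=14  F=62  G=55  H=46
Turnaround (C−A): A=25  B=57  C=52  D=55  E=9  F=56  G=47  H=38
Waiting = turnaround − burst: A=20, B=46, C=42, D=45, E=7, F=44, G=40, H=33
Total waiting = 20 + 46 + 42 + 45 + 7 + 44 + 40 + 33 = 277

277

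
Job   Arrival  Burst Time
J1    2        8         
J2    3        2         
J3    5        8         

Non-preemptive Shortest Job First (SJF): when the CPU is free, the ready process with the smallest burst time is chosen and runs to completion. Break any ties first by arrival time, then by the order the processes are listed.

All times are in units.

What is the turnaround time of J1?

Gantt: | idle 0-2 | J1 2-10 | J2 10-12 | J3 12-20 |
Completion: J1=10  J2=12  J3=20
Turnaround (C−A): J1=8  J2=9  J3=15
Turnaround(J1) = completion − arrival = 10 − 2 = 8

8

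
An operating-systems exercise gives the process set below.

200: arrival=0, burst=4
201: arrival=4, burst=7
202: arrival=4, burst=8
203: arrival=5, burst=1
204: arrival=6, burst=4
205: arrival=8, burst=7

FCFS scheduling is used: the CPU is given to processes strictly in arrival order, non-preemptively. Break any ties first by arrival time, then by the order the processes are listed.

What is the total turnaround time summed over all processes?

Gantt: | 200 0-4 | 201 4-11 | 202 11-19 | 203 19-20 | 204 20-24 | 205 24-31 |
Completion: 200=4  201=11  202=19  203=20  204=24  205=31
Turnaround (C−A): 200=4  201=7  202=15  203=15  204=18  205=23
Turnaround = completion − arrival: 200=4, 201=7, 202=15, 203=15, 204=18, 205=23
Total turnaround = 4 + 7 + 15 + 15 + 18 + 23 = 82

82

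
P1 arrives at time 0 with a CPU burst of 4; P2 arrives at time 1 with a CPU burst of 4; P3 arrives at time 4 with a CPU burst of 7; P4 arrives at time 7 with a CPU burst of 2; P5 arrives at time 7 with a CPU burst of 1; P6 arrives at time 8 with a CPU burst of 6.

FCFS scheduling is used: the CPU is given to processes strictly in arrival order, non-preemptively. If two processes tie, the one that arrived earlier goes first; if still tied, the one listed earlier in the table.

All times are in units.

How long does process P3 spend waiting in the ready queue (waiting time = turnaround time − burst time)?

4

Gantt: | P1 0-4 | P2 4-8 | P3 8-15 | P4 15-17 | P5 17-18 | P6 18-24 |
Completion: P1=4  P2=8  P3=15  P4=17  P5=18  P6=24
Waiting(P3) = turnaround − burst = 11 − 7 = 4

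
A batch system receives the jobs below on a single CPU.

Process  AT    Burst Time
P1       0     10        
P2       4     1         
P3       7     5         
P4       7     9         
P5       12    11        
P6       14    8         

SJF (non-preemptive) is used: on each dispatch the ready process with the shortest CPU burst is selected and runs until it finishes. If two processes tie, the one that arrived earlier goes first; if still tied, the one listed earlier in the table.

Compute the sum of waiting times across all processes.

50

Schedule: | P1 0-10 | P2 10-11 | P3 11-16 | P6 16-24 | P4 24-33 | P5 33-44 |
Completion: P1=10  P2=11  P3=16  P4=33  P5=44  P6=24
Turnaround (C−A): P1=10  P2=7  P3=9  P4=26  P5=32  P6=10
Waiting = turnaround − burst: P1=0, P2=6, P3=4, P4=17, P5=21, P6=2
Total waiting = 0 + 6 + 4 + 17 + 21 + 2 = 50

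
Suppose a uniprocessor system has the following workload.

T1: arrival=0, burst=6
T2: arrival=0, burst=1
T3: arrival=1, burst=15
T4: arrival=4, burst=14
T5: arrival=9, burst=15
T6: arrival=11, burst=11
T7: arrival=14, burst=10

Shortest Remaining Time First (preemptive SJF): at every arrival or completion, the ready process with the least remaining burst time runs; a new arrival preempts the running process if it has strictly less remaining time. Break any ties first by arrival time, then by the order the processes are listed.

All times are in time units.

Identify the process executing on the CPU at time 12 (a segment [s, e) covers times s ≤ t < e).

T4

Gantt: | T2 0-1 | T1 1-7 | T4 7-21 | T7 21-31 | T6 31-42 | T3 42-57 | T5 57-72 |
Completion: T1=7  T2=1  T3=57  T4=21  T5=72  T6=42  T7=31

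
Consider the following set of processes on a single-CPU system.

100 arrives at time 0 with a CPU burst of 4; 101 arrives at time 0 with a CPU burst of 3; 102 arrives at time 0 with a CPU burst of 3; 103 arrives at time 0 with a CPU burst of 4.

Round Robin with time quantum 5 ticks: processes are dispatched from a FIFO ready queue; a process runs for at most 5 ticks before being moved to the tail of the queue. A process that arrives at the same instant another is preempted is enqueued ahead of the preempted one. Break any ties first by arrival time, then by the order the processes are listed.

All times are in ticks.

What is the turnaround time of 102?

10

Gantt: | 100 0-4 | 101 4-7 | 102 7-10 | 103 10-14 |
Completion: 100=4  101=7  102=10  103=14
Turnaround (C−A): 100=4  101=7  102=10  103=14
Turnaround(102) = completion − arrival = 10 − 0 = 10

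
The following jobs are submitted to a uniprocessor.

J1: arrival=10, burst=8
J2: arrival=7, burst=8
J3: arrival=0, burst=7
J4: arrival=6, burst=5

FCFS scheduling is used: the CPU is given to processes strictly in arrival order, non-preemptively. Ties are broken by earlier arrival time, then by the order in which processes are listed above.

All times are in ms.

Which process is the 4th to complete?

Schedule: | J3 0-7 | J4 7-12 | J2 12-20 | J1 20-28 |
Completion: J1=28  J2=20  J3=7  J4=12
Turnaround (C−A): J1=18  J2=13  J3=7  J4=6
Finish order: J3 → J4 → J2 → J1

J1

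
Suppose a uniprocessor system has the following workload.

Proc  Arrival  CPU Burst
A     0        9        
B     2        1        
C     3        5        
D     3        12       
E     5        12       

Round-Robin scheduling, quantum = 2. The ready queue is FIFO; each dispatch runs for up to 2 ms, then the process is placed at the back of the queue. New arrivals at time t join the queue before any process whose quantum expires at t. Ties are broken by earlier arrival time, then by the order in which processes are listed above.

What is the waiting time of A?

18

Schedule: | A 0-2 | B 2-3 | A 3-5 | C 5-7 | D 7-9 | E 9-11 | A 11-13 | C 13-15 | D 15-17 | E 17-19 | A 19-21 | C 21-22 | D 22-24 | E 24-26 | A 26-27 | D 27-29 | E 29-31 | D 31-33 | E 33-35 | D 35-37 | E 37-39 |
Completion: A=27  B=3  C=22  D=37  E=39
Waiting(A) = turnaround − burst = 27 − 9 = 18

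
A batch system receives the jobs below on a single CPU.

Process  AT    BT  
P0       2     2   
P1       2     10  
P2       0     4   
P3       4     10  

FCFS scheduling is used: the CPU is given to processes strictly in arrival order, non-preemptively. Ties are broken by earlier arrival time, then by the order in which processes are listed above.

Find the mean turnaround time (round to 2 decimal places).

11.00

Schedule: | P2 0-4 | P0 4-6 | P1 6-16 | P3 16-26 |
Completion: P0=6  P1=16  P2=4  P3=26
Turnaround (C−A): P0=4  P1=14  P2=4  P3=22
Turnaround times: P0=4, P1=14, P2=4, P3=22
Average turnaround = (4+14+4+22) / 4 = 44/4 = 11.00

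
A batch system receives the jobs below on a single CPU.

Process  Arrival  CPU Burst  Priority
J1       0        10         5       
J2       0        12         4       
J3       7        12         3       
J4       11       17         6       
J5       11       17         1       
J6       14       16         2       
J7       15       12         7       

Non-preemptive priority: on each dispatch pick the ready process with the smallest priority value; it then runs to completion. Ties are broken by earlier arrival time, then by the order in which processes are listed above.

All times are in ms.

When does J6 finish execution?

45

Schedule: | J2 0-12 | J5 12-29 | J6 29-45 | J3 45-57 | J1 57-67 | J4 67-84 | J7 84-96 |
Completion: J1=67  J2=12  J3=57  J4=84  J5=29  J6=45  J7=96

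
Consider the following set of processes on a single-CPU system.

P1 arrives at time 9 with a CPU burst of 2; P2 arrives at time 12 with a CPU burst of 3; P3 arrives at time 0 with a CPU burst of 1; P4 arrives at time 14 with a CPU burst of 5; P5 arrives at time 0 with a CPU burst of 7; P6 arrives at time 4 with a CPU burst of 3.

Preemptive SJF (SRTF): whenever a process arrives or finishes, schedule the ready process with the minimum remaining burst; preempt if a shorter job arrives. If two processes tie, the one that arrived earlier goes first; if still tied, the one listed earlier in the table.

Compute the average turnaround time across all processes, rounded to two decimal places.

5.00

Gantt: | P3 0-1 | P5 1-4 | P6 4-7 | P5 7-11 | P1 11-13 | P2 13-16 | P4 16-21 |
Completion: P1=13  P2=16  P3=1  P4=21  P5=11  P6=7
Turnaround times: P1=4, P2=4, P3=1, P4=7, P5=11, P6=3
Average turnaround = (4+4+1+7+11+3) / 6 = 30/6 = 5.00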